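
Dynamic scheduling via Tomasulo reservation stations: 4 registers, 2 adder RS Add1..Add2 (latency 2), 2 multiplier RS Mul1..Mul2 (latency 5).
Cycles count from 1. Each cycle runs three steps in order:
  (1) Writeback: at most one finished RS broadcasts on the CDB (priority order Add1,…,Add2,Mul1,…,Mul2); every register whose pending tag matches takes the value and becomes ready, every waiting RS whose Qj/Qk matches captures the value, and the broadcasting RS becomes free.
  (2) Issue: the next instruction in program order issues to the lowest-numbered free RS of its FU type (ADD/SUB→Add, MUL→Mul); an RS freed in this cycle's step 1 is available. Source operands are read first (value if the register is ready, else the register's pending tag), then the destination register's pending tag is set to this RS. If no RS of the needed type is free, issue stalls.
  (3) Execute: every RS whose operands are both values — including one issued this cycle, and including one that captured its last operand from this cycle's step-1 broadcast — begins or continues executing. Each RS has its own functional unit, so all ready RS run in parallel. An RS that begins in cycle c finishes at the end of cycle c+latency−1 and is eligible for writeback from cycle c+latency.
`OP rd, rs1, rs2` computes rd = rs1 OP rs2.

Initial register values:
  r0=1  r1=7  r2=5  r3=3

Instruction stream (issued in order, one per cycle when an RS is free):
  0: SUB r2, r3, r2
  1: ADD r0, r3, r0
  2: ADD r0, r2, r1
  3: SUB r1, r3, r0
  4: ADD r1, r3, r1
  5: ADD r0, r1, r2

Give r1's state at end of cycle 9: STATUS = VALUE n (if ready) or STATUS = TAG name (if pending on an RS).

  c1: issue SUB r2<-Add1  regs: r0:1,r1:7,r2:Add1,r3:3
  c2: issue ADD r0<-Add2  regs: r0:Add2,r1:7,r2:Add1,r3:3
  c3: CDB Add1=-2; issue ADD r0<-Add1  regs: r0:Add1,r1:7,r2:-2,r3:3
  c4: CDB Add2=4; issue SUB r1<-Add2  regs: r0:Add1,r1:Add2,r2:-2,r3:3
  c5: CDB Add1=5; issue ADD r1<-Add1  regs: r0:5,r1:Add1,r2:-2,r3:3
  c6: stall  regs: r0:5,r1:Add1,r2:-2,r3:3
  c7: CDB Add2=-2; issue ADD r0<-Add2  regs: r0:Add2,r1:Add1,r2:-2,r3:3
  c8: -  regs: r0:Add2,r1:Add1,r2:-2,r3:3
  c9: CDB Add1=1  regs: r0:Add2,r1:1,r2:-2,r3:3

STATUS = VALUE 1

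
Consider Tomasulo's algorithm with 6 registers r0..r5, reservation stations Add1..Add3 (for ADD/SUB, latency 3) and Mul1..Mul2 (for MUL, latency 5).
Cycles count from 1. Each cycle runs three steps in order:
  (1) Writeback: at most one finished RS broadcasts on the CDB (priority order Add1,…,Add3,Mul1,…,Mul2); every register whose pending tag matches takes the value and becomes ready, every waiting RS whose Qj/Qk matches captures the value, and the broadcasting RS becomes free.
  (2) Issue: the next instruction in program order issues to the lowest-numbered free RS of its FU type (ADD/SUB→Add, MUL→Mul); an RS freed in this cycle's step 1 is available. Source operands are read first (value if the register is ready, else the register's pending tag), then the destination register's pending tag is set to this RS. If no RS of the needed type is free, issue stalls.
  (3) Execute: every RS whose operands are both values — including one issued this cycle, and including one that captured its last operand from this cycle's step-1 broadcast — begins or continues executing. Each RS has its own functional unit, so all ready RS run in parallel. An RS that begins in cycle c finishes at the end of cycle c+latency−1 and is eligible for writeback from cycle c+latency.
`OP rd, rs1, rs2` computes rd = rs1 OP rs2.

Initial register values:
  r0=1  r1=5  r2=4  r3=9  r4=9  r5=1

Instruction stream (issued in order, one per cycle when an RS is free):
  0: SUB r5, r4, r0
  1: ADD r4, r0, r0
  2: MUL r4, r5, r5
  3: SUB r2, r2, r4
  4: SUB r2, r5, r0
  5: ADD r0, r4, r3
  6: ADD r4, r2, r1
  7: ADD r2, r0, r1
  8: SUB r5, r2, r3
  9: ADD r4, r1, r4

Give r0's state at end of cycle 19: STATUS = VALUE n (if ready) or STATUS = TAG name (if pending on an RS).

  c1: issue SUB r5<-Add1  regs: r0:1,r1:5,r2:4,r3:9,r4:9,r5:Add1
  c2: issue ADD r4<-Add2  regs: r0:1,r1:5,r2:4,r3:9,r4:Add2,r5:Add1
  c3: issue MUL r4<-Mul1  regs: r0:1,r1:5,r2:4,r3:9,r4:Mul1,r5:Add1
  c4: CDB Add1=8; issue SUB r2<-Add1  regs: r0:1,r1:5,r2:Add1,r3:9,r4:Mul1,r5:8
  c5: CDB Add2=2; issue SUB r2<-Add2  regs: r0:1,r1:5,r2:Add2,r3:9,r4:Mul1,r5:8
  c6: issue ADD r0<-Add3  regs: r0:Add3,r1:5,r2:Add2,r3:9,r4:Mul1,r5:8
  c7: stall  regs: r0:Add3,r1:5,r2:Add2,r3:9,r4:Mul1,r5:8
  c8: CDB Add2=7; issue ADD r4<-Add2  regs: r0:Add3,r1:5,r2:7,r3:9,r4:Add2,r5:8
  c9: CDB Mul1=64; stall  regs: r0:Add3,r1:5,r2:7,r3:9,r4:Add2,r5:8
  c10: stall  regs: r0:Add3,r1:5,r2:7,r3:9,r4:Add2,r5:8
  c11: CDB Add2=12; issue ADD r2<-Add2  regs: r0:Add3,r1:5,r2:Add2,r3:9,r4:12,r5:8
  c12: CDB Add1=-60; issue SUB r5<-Add1  regs: r0:Add3,r1:5,r2:Add2,r3:9,r4:12,r5:Add1
  c13: CDB Add3=73; issue ADD r4<-Add3  regs: r0:73,r1:5,r2:Add2,r3:9,r4:Add3,r5:Add1
  c14: -  regs: r0:73,r1:5,r2:Add2,r3:9,r4:Add3,r5:Add1
  c15: -  regs: r0:73,r1:5,r2:Add2,r3:9,r4:Add3,r5:Add1
  c16: CDB Add2=78  regs: r0:73,r1:5,r2:78,r3:9,r4:Add3,r5:Add1
  c17: CDB Add3=17  regs: r0:73,r1:5,r2:78,r3:9,r4:17,r5:Add1
  c18: -  regs: r0:73,r1:5,r2:78,r3:9,r4:17,r5:Add1
  c19: CDB Add1=69  regs: r0:73,r1:5,r2:78,r3:9,r4:17,r5:69

STATUS = VALUE 73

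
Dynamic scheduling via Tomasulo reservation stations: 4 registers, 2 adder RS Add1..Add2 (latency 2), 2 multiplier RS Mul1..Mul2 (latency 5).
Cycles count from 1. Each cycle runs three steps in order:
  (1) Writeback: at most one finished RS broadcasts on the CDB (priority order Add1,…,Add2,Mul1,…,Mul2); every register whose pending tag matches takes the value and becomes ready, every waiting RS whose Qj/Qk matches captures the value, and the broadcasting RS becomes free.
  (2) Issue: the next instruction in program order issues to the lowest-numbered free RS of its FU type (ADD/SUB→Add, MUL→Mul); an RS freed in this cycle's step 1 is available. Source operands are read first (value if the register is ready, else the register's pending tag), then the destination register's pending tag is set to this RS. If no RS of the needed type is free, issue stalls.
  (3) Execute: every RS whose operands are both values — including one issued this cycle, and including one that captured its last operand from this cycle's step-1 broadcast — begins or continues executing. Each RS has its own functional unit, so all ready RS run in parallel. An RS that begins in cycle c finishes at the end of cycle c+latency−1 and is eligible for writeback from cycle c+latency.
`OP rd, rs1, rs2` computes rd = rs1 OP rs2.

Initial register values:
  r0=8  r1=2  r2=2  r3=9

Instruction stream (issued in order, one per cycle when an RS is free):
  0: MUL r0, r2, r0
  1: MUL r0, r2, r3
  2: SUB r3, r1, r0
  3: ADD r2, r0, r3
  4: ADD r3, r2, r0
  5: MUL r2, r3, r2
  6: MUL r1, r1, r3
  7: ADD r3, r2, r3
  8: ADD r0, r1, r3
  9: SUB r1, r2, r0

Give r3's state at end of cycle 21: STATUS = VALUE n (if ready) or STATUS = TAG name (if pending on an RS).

STATUS = VALUE 60

c1: issue MUL r0<-Mul1 | r0:Mul1,r1:2,r2:2,r3:9
c2: issue MUL r0<-Mul2 | r0:Mul2,r1:2,r2:2,r3:9
c3: issue SUB r3<-Add1 | r0:Mul2,r1:2,r2:2,r3:Add1
c4: issue ADD r2<-Add2 | r0:Mul2,r1:2,r2:Add2,r3:Add1
c5: stall | r0:Mul2,r1:2,r2:Add2,r3:Add1
c6: CDB Mul1=16; stall | r0:Mul2,r1:2,r2:Add2,r3:Add1
c7: CDB Mul2=18; stall | r0:18,r1:2,r2:Add2,r3:Add1
c8: stall | r0:18,r1:2,r2:Add2,r3:Add1
c9: CDB Add1=-16; issue ADD r3<-Add1 | r0:18,r1:2,r2:Add2,r3:Add1
c10: issue MUL r2<-Mul1 | r0:18,r1:2,r2:Mul1,r3:Add1
c11: CDB Add2=2; issue MUL r1<-Mul2 | r0:18,r1:Mul2,r2:Mul1,r3:Add1
c12: issue ADD r3<-Add2 | r0:18,r1:Mul2,r2:Mul1,r3:Add2
c13: CDB Add1=20; issue ADD r0<-Add1 | r0:Add1,r1:Mul2,r2:Mul1,r3:Add2
c14: stall | r0:Add1,r1:Mul2,r2:Mul1,r3:Add2
c15: stall | r0:Add1,r1:Mul2,r2:Mul1,r3:Add2
c16: stall | r0:Add1,r1:Mul2,r2:Mul1,r3:Add2
c17: stall | r0:Add1,r1:Mul2,r2:Mul1,r3:Add2
c18: CDB Mul1=40; stall | r0:Add1,r1:Mul2,r2:40,r3:Add2
c19: CDB Mul2=40; stall | r0:Add1,r1:40,r2:40,r3:Add2
c20: CDB Add2=60; issue SUB r1<-Add2 | r0:Add1,r1:Add2,r2:40,r3:60
c21: - | r0:Add1,r1:Add2,r2:40,r3:60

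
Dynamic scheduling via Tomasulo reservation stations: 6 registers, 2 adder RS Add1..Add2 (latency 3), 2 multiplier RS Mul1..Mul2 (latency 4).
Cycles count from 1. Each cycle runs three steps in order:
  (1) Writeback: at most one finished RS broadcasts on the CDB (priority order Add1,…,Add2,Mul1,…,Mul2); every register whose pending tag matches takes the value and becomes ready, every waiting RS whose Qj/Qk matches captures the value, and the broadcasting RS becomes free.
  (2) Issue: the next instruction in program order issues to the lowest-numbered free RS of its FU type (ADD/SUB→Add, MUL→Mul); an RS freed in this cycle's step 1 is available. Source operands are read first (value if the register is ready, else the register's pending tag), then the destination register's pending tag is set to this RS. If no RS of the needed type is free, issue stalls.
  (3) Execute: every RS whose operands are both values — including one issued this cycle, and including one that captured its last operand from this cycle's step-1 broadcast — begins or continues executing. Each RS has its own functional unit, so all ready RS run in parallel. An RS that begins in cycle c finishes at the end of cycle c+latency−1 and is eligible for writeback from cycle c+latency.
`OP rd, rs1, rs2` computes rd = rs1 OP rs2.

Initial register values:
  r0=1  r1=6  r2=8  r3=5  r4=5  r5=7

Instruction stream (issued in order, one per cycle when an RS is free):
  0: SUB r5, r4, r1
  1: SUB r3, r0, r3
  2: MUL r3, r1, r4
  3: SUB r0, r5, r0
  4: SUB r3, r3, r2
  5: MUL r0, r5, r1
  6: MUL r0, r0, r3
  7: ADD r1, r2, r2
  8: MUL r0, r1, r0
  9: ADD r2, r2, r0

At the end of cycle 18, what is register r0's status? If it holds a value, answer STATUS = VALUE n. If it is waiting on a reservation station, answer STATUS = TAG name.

STATUS = TAG Mul2

cycle 1: issue SUB r5<-Add1 // r0:1,r1:6,r2:8,r3:5,r4:5,r5:Add1
cycle 2: issue SUB r3<-Add2 // r0:1,r1:6,r2:8,r3:Add2,r4:5,r5:Add1
cycle 3: issue MUL r3<-Mul1 // r0:1,r1:6,r2:8,r3:Mul1,r4:5,r5:Add1
cycle 4: CDB Add1=-1; issue SUB r0<-Add1 // r0:Add1,r1:6,r2:8,r3:Mul1,r4:5,r5:-1
cycle 5: CDB Add2=-4; issue SUB r3<-Add2 // r0:Add1,r1:6,r2:8,r3:Add2,r4:5,r5:-1
cycle 6: issue MUL r0<-Mul2 // r0:Mul2,r1:6,r2:8,r3:Add2,r4:5,r5:-1
cycle 7: CDB Add1=-2; stall // r0:Mul2,r1:6,r2:8,r3:Add2,r4:5,r5:-1
cycle 8: CDB Mul1=30; issue MUL r0<-Mul1 // r0:Mul1,r1:6,r2:8,r3:Add2,r4:5,r5:-1
cycle 9: issue ADD r1<-Add1 // r0:Mul1,r1:Add1,r2:8,r3:Add2,r4:5,r5:-1
cycle 10: CDB Mul2=-6; issue MUL r0<-Mul2 // r0:Mul2,r1:Add1,r2:8,r3:Add2,r4:5,r5:-1
cycle 11: CDB Add2=22; issue ADD r2<-Add2 // r0:Mul2,r1:Add1,r2:Add2,r3:22,r4:5,r5:-1
cycle 12: CDB Add1=16 // r0:Mul2,r1:16,r2:Add2,r3:22,r4:5,r5:-1
cycle 13: - // r0:Mul2,r1:16,r2:Add2,r3:22,r4:5,r5:-1
cycle 14: - // r0:Mul2,r1:16,r2:Add2,r3:22,r4:5,r5:-1
cycle 15: CDB Mul1=-132 // r0:Mul2,r1:16,r2:Add2,r3:22,r4:5,r5:-1
cycle 16: - // r0:Mul2,r1:16,r2:Add2,r3:22,r4:5,r5:-1
cycle 17: - // r0:Mul2,r1:16,r2:Add2,r3:22,r4:5,r5:-1
cycle 18: - // r0:Mul2,r1:16,r2:Add2,r3:22,r4:5,r5:-1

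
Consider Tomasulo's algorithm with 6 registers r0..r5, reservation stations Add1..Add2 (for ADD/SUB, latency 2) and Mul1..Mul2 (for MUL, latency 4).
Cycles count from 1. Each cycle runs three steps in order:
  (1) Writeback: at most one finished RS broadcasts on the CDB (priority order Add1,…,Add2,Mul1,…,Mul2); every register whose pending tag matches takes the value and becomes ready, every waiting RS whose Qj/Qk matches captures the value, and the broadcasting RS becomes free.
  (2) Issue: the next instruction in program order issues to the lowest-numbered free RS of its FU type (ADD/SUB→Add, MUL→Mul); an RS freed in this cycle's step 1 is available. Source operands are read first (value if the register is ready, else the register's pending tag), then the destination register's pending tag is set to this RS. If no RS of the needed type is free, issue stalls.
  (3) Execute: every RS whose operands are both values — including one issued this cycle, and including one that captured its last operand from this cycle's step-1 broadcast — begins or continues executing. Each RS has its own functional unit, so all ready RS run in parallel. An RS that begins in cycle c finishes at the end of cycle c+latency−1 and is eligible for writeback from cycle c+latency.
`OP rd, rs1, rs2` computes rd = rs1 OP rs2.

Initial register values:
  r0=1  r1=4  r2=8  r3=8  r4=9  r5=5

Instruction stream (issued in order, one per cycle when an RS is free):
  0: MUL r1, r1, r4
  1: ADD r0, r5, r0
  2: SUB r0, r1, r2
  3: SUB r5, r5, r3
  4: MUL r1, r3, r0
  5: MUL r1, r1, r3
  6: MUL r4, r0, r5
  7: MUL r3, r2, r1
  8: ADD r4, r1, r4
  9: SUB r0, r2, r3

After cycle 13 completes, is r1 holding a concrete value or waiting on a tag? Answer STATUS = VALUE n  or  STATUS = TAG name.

STATUS = TAG Mul2

c1: issue MUL r1<-Mul1 | r0:1,r1:Mul1,r2:8,r3:8,r4:9,r5:5
c2: issue ADD r0<-Add1 | r0:Add1,r1:Mul1,r2:8,r3:8,r4:9,r5:5
c3: issue SUB r0<-Add2 | r0:Add2,r1:Mul1,r2:8,r3:8,r4:9,r5:5
c4: CDB Add1=6; issue SUB r5<-Add1 | r0:Add2,r1:Mul1,r2:8,r3:8,r4:9,r5:Add1
c5: CDB Mul1=36; issue MUL r1<-Mul1 | r0:Add2,r1:Mul1,r2:8,r3:8,r4:9,r5:Add1
c6: CDB Add1=-3; issue MUL r1<-Mul2 | r0:Add2,r1:Mul2,r2:8,r3:8,r4:9,r5:-3
c7: CDB Add2=28; stall | r0:28,r1:Mul2,r2:8,r3:8,r4:9,r5:-3
c8: stall | r0:28,r1:Mul2,r2:8,r3:8,r4:9,r5:-3
c9: stall | r0:28,r1:Mul2,r2:8,r3:8,r4:9,r5:-3
c10: stall | r0:28,r1:Mul2,r2:8,r3:8,r4:9,r5:-3
c11: CDB Mul1=224; issue MUL r4<-Mul1 | r0:28,r1:Mul2,r2:8,r3:8,r4:Mul1,r5:-3
c12: stall | r0:28,r1:Mul2,r2:8,r3:8,r4:Mul1,r5:-3
c13: stall | r0:28,r1:Mul2,r2:8,r3:8,r4:Mul1,r5:-3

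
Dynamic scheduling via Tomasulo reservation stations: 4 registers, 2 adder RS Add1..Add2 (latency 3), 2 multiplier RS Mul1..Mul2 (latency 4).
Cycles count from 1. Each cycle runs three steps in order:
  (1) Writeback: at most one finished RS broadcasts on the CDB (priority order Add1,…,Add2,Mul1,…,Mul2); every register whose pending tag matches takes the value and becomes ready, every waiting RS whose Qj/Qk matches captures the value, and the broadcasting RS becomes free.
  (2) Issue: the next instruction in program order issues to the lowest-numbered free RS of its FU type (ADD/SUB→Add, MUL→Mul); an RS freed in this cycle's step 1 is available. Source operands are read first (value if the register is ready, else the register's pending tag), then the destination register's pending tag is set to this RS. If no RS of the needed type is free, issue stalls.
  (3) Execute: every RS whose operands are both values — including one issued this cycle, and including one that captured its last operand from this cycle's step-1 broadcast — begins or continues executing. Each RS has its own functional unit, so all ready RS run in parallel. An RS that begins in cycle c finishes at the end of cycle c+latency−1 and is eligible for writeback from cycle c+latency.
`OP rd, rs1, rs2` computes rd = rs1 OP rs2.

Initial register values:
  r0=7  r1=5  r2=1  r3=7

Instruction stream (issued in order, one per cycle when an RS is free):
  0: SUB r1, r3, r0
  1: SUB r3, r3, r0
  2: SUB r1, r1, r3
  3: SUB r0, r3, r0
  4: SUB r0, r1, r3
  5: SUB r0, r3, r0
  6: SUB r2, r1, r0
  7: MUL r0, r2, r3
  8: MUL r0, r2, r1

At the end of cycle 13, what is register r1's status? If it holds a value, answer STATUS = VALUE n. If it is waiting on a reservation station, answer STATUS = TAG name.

STATUS = VALUE 0

cycle 1: issue SUB r1<-Add1 // r0:7,r1:Add1,r2:1,r3:7
cycle 2: issue SUB r3<-Add2 // r0:7,r1:Add1,r2:1,r3:Add2
cycle 3: stall // r0:7,r1:Add1,r2:1,r3:Add2
cycle 4: CDB Add1=0; issue SUB r1<-Add1 // r0:7,r1:Add1,r2:1,r3:Add2
cycle 5: CDB Add2=0; issue SUB r0<-Add2 // r0:Add2,r1:Add1,r2:1,r3:0
cycle 6: stall // r0:Add2,r1:Add1,r2:1,r3:0
cycle 7: stall // r0:Add2,r1:Add1,r2:1,r3:0
cycle 8: CDB Add1=0; issue SUB r0<-Add1 // r0:Add1,r1:0,r2:1,r3:0
cycle 9: CDB Add2=-7; issue SUB r0<-Add2 // r0:Add2,r1:0,r2:1,r3:0
cycle 10: stall // r0:Add2,r1:0,r2:1,r3:0
cycle 11: CDB Add1=0; issue SUB r2<-Add1 // r0:Add2,r1:0,r2:Add1,r3:0
cycle 12: issue MUL r0<-Mul1 // r0:Mul1,r1:0,r2:Add1,r3:0
cycle 13: issue MUL r0<-Mul2 // r0:Mul2,r1:0,r2:Add1,r3:0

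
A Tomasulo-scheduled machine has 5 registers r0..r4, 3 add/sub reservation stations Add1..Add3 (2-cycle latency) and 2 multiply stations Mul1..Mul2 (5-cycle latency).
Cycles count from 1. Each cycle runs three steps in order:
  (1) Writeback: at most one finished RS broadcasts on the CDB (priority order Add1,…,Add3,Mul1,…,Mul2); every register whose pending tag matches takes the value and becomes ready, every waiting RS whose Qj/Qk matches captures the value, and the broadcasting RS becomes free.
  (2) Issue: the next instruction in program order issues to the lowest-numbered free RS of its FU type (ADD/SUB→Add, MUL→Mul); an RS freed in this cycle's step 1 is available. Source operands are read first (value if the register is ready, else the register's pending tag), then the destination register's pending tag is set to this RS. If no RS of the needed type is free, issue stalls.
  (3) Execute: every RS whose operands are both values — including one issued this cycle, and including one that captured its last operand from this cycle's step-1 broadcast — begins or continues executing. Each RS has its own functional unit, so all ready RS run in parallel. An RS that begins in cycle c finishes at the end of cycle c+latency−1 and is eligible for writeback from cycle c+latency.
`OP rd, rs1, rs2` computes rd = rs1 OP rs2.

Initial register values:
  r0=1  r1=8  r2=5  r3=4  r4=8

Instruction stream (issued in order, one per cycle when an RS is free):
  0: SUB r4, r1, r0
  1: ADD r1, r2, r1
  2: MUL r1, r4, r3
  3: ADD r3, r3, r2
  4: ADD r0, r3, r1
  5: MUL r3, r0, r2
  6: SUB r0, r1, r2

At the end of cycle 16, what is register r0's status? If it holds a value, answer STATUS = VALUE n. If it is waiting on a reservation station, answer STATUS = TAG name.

c1: issue SUB r4<-Add1 | r0:1,r1:8,r2:5,r3:4,r4:Add1
c2: issue ADD r1<-Add2 | r0:1,r1:Add2,r2:5,r3:4,r4:Add1
c3: CDB Add1=7; issue MUL r1<-Mul1 | r0:1,r1:Mul1,r2:5,r3:4,r4:7
c4: CDB Add2=13; issue ADD r3<-Add1 | r0:1,r1:Mul1,r2:5,r3:Add1,r4:7
c5: issue ADD r0<-Add2 | r0:Add2,r1:Mul1,r2:5,r3:Add1,r4:7
c6: CDB Add1=9; issue MUL r3<-Mul2 | r0:Add2,r1:Mul1,r2:5,r3:Mul2,r4:7
c7: issue SUB r0<-Add1 | r0:Add1,r1:Mul1,r2:5,r3:Mul2,r4:7
c8: CDB Mul1=28 | r0:Add1,r1:28,r2:5,r3:Mul2,r4:7
c9: - | r0:Add1,r1:28,r2:5,r3:Mul2,r4:7
c10: CDB Add1=23 | r0:23,r1:28,r2:5,r3:Mul2,r4:7
c11: CDB Add2=37 | r0:23,r1:28,r2:5,r3:Mul2,r4:7
c12: - | r0:23,r1:28,r2:5,r3:Mul2,r4:7
c13: - | r0:23,r1:28,r2:5,r3:Mul2,r4:7
c14: - | r0:23,r1:28,r2:5,r3:Mul2,r4:7
c15: - | r0:23,r1:28,r2:5,r3:Mul2,r4:7
c16: CDB Mul2=185 | r0:23,r1:28,r2:5,r3:185,r4:7

STATUS = VALUE 23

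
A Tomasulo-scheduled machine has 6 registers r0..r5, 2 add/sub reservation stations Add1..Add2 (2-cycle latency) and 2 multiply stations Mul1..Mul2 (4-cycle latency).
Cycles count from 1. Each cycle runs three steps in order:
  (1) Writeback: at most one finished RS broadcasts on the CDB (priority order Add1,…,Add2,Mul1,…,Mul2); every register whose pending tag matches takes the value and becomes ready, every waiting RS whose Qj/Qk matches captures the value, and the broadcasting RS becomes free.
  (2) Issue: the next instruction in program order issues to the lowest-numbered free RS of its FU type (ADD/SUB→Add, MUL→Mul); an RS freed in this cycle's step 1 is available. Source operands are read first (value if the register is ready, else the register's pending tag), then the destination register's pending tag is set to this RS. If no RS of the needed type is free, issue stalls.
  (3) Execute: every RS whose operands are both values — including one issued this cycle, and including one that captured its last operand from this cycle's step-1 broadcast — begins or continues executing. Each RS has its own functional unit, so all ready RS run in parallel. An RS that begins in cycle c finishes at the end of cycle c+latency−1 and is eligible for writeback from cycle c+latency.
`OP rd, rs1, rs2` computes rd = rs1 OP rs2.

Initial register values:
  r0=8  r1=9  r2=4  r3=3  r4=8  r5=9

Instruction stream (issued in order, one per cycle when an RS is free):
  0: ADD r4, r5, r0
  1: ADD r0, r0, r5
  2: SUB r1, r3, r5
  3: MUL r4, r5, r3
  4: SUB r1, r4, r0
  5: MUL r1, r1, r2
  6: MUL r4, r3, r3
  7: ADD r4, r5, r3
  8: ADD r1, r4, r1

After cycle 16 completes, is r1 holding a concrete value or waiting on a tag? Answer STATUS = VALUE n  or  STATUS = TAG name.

  c1: issue ADD r4<-Add1  regs: r0:8,r1:9,r2:4,r3:3,r4:Add1,r5:9
  c2: issue ADD r0<-Add2  regs: r0:Add2,r1:9,r2:4,r3:3,r4:Add1,r5:9
  c3: CDB Add1=17; issue SUB r1<-Add1  regs: r0:Add2,r1:Add1,r2:4,r3:3,r4:17,r5:9
  c4: CDB Add2=17; issue MUL r4<-Mul1  regs: r0:17,r1:Add1,r2:4,r3:3,r4:Mul1,r5:9
  c5: CDB Add1=-6; issue SUB r1<-Add1  regs: r0:17,r1:Add1,r2:4,r3:3,r4:Mul1,r5:9
  c6: issue MUL r1<-Mul2  regs: r0:17,r1:Mul2,r2:4,r3:3,r4:Mul1,r5:9
  c7: stall  regs: r0:17,r1:Mul2,r2:4,r3:3,r4:Mul1,r5:9
  c8: CDB Mul1=27; issue MUL r4<-Mul1  regs: r0:17,r1:Mul2,r2:4,r3:3,r4:Mul1,r5:9
  c9: issue ADD r4<-Add2  regs: r0:17,r1:Mul2,r2:4,r3:3,r4:Add2,r5:9
  c10: CDB Add1=10; issue ADD r1<-Add1  regs: r0:17,r1:Add1,r2:4,r3:3,r4:Add2,r5:9
  c11: CDB Add2=12  regs: r0:17,r1:Add1,r2:4,r3:3,r4:12,r5:9
  c12: CDB Mul1=9  regs: r0:17,r1:Add1,r2:4,r3:3,r4:12,r5:9
  c13: -  regs: r0:17,r1:Add1,r2:4,r3:3,r4:12,r5:9
  c14: CDB Mul2=40  regs: r0:17,r1:Add1,r2:4,r3:3,r4:12,r5:9
  c15: -  regs: r0:17,r1:Add1,r2:4,r3:3,r4:12,r5:9
  c16: CDB Add1=52  regs: r0:17,r1:52,r2:4,r3:3,r4:12,r5:9

STATUS = VALUE 52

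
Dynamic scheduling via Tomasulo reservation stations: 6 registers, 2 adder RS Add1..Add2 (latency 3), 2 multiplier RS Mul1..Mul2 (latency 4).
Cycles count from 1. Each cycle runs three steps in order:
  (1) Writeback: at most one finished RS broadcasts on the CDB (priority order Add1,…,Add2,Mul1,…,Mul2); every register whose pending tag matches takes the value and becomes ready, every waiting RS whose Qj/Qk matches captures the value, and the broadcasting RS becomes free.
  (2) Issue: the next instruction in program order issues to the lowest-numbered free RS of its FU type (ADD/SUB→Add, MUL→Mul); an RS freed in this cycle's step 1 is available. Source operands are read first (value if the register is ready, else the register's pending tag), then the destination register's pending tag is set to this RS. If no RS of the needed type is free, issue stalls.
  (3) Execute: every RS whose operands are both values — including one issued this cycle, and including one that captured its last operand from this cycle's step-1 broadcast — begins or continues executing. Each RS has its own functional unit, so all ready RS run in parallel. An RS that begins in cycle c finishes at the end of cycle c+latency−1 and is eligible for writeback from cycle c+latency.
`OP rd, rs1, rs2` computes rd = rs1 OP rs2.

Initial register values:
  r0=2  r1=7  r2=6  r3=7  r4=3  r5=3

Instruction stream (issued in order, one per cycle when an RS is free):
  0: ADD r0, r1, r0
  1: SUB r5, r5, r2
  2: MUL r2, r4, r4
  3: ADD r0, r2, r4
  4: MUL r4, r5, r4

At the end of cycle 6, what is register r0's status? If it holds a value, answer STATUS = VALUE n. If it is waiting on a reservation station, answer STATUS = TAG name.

  c1: issue ADD r0<-Add1  regs: r0:Add1,r1:7,r2:6,r3:7,r4:3,r5:3
  c2: issue SUB r5<-Add2  regs: r0:Add1,r1:7,r2:6,r3:7,r4:3,r5:Add2
  c3: issue MUL r2<-Mul1  regs: r0:Add1,r1:7,r2:Mul1,r3:7,r4:3,r5:Add2
  c4: CDB Add1=9; issue ADD r0<-Add1  regs: r0:Add1,r1:7,r2:Mul1,r3:7,r4:3,r5:Add2
  c5: CDB Add2=-3; issue MUL r4<-Mul2  regs: r0:Add1,r1:7,r2:Mul1,r3:7,r4:Mul2,r5:-3
  c6: -  regs: r0:Add1,r1:7,r2:Mul1,r3:7,r4:Mul2,r5:-3

STATUS = TAG Add1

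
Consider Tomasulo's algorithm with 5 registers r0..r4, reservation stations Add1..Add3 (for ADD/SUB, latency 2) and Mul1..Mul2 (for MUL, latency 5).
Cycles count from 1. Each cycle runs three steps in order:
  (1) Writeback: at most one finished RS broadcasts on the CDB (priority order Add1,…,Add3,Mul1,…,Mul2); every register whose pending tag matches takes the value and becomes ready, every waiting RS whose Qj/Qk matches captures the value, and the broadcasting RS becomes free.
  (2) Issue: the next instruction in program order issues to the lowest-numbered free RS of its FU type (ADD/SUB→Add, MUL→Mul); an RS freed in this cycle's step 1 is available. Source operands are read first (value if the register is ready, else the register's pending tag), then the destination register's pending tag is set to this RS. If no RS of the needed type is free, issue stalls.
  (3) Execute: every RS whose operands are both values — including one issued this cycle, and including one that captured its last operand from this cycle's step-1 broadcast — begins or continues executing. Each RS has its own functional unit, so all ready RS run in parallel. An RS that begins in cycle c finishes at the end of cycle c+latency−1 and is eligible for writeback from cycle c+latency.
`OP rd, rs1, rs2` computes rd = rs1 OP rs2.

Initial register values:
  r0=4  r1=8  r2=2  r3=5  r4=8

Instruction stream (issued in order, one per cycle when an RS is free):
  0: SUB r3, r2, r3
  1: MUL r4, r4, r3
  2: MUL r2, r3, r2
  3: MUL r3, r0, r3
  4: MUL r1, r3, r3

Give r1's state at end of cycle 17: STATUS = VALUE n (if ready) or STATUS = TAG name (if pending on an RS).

STATUS = TAG Mul2

  c1: issue SUB r3<-Add1  regs: r0:4,r1:8,r2:2,r3:Add1,r4:8
  c2: issue MUL r4<-Mul1  regs: r0:4,r1:8,r2:2,r3:Add1,r4:Mul1
  c3: CDB Add1=-3; issue MUL r2<-Mul2  regs: r0:4,r1:8,r2:Mul2,r3:-3,r4:Mul1
  c4: stall  regs: r0:4,r1:8,r2:Mul2,r3:-3,r4:Mul1
  c5: stall  regs: r0:4,r1:8,r2:Mul2,r3:-3,r4:Mul1
  c6: stall  regs: r0:4,r1:8,r2:Mul2,r3:-3,r4:Mul1
  c7: stall  regs: r0:4,r1:8,r2:Mul2,r3:-3,r4:Mul1
  c8: CDB Mul1=-24; issue MUL r3<-Mul1  regs: r0:4,r1:8,r2:Mul2,r3:Mul1,r4:-24
  c9: CDB Mul2=-6; issue MUL r1<-Mul2  regs: r0:4,r1:Mul2,r2:-6,r3:Mul1,r4:-24
  c10: -  regs: r0:4,r1:Mul2,r2:-6,r3:Mul1,r4:-24
  c11: -  regs: r0:4,r1:Mul2,r2:-6,r3:Mul1,r4:-24
  c12: -  regs: r0:4,r1:Mul2,r2:-6,r3:Mul1,r4:-24
  c13: CDB Mul1=-12  regs: r0:4,r1:Mul2,r2:-6,r3:-12,r4:-24
  c14: -  regs: r0:4,r1:Mul2,r2:-6,r3:-12,r4:-24
  c15: -  regs: r0:4,r1:Mul2,r2:-6,r3:-12,r4:-24
  c16: -  regs: r0:4,r1:Mul2,r2:-6,r3:-12,r4:-24
  c17: -  regs: r0:4,r1:Mul2,r2:-6,r3:-12,r4:-24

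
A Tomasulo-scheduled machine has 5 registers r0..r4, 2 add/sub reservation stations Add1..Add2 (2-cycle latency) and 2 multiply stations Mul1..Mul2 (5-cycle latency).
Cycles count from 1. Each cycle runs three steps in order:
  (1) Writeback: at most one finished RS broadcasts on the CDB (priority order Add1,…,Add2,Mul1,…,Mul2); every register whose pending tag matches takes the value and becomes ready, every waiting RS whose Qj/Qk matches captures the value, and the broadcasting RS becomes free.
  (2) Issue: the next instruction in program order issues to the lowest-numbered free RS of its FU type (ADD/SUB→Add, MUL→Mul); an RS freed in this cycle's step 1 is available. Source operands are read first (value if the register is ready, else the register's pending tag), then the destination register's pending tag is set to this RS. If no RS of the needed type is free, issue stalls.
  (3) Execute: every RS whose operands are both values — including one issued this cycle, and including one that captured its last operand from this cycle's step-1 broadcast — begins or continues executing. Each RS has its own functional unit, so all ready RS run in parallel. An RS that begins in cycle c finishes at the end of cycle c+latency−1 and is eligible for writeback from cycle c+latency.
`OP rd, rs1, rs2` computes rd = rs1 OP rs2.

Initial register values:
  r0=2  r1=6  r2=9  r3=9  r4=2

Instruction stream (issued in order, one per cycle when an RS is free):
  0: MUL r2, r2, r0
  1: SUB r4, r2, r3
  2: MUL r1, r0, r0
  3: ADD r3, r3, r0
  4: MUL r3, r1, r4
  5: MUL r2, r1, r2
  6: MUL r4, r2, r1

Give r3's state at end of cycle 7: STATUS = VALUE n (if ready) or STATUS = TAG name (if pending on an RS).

STATUS = TAG Mul1

cycle 1: issue MUL r2<-Mul1 // r0:2,r1:6,r2:Mul1,r3:9,r4:2
cycle 2: issue SUB r4<-Add1 // r0:2,r1:6,r2:Mul1,r3:9,r4:Add1
cycle 3: issue MUL r1<-Mul2 // r0:2,r1:Mul2,r2:Mul1,r3:9,r4:Add1
cycle 4: issue ADD r3<-Add2 // r0:2,r1:Mul2,r2:Mul1,r3:Add2,r4:Add1
cycle 5: stall // r0:2,r1:Mul2,r2:Mul1,r3:Add2,r4:Add1
cycle 6: CDB Add2=11; stall // r0:2,r1:Mul2,r2:Mul1,r3:11,r4:Add1
cycle 7: CDB Mul1=18; issue MUL r3<-Mul1 // r0:2,r1:Mul2,r2:18,r3:Mul1,r4:Add1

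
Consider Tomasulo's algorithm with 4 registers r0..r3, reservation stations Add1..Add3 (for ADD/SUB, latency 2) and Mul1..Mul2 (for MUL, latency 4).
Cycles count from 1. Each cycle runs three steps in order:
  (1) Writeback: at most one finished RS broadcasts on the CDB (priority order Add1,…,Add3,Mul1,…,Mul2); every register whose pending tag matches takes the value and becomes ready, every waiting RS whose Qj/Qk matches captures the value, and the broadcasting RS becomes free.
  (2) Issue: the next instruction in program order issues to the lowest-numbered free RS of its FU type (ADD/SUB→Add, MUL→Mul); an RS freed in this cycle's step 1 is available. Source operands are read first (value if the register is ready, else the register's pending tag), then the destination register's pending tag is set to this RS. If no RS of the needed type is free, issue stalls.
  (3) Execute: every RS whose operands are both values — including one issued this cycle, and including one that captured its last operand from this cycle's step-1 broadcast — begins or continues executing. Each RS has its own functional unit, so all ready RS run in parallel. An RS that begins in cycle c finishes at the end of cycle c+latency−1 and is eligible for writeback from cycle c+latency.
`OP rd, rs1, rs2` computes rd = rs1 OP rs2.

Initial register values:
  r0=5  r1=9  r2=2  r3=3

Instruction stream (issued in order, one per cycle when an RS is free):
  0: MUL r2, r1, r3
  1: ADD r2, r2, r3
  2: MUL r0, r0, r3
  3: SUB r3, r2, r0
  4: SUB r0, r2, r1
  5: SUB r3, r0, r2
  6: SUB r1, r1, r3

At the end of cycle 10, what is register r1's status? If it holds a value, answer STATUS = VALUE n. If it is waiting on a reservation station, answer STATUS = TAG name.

STATUS = TAG Add3

c1: issue MUL r2<-Mul1 | r0:5,r1:9,r2:Mul1,r3:3
c2: issue ADD r2<-Add1 | r0:5,r1:9,r2:Add1,r3:3
c3: issue MUL r0<-Mul2 | r0:Mul2,r1:9,r2:Add1,r3:3
c4: issue SUB r3<-Add2 | r0:Mul2,r1:9,r2:Add1,r3:Add2
c5: CDB Mul1=27; issue SUB r0<-Add3 | r0:Add3,r1:9,r2:Add1,r3:Add2
c6: stall | r0:Add3,r1:9,r2:Add1,r3:Add2
c7: CDB Add1=30; issue SUB r3<-Add1 | r0:Add3,r1:9,r2:30,r3:Add1
c8: CDB Mul2=15; stall | r0:Add3,r1:9,r2:30,r3:Add1
c9: CDB Add3=21; issue SUB r1<-Add3 | r0:21,r1:Add3,r2:30,r3:Add1
c10: CDB Add2=15 | r0:21,r1:Add3,r2:30,r3:Add1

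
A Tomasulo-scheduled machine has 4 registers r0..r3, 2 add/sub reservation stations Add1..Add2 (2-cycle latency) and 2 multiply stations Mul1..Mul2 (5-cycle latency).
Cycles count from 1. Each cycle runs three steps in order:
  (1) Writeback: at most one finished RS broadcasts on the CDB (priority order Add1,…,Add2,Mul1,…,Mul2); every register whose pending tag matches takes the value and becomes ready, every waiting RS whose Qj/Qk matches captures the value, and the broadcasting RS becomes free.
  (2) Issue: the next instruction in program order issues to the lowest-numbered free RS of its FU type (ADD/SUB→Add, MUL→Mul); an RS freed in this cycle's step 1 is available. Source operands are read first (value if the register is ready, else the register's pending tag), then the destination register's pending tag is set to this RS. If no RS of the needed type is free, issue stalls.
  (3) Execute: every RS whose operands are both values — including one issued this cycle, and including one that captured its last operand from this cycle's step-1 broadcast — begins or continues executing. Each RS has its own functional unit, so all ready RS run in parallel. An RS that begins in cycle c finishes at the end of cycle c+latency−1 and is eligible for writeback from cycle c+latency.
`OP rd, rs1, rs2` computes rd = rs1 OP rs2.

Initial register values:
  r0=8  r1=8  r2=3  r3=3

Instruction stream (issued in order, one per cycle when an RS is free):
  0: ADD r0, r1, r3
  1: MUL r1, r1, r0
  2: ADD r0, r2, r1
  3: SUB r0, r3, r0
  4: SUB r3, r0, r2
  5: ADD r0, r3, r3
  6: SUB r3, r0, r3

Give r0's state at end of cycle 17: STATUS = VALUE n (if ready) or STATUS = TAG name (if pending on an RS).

c1: issue ADD r0<-Add1 | r0:Add1,r1:8,r2:3,r3:3
c2: issue MUL r1<-Mul1 | r0:Add1,r1:Mul1,r2:3,r3:3
c3: CDB Add1=11; issue ADD r0<-Add1 | r0:Add1,r1:Mul1,r2:3,r3:3
c4: issue SUB r0<-Add2 | r0:Add2,r1:Mul1,r2:3,r3:3
c5: stall | r0:Add2,r1:Mul1,r2:3,r3:3
c6: stall | r0:Add2,r1:Mul1,r2:3,r3:3
c7: stall | r0:Add2,r1:Mul1,r2:3,r3:3
c8: CDB Mul1=88; stall | r0:Add2,r1:88,r2:3,r3:3
c9: stall | r0:Add2,r1:88,r2:3,r3:3
c10: CDB Add1=91; issue SUB r3<-Add1 | r0:Add2,r1:88,r2:3,r3:Add1
c11: stall | r0:Add2,r1:88,r2:3,r3:Add1
c12: CDB Add2=-88; issue ADD r0<-Add2 | r0:Add2,r1:88,r2:3,r3:Add1
c13: stall | r0:Add2,r1:88,r2:3,r3:Add1
c14: CDB Add1=-91; issue SUB r3<-Add1 | r0:Add2,r1:88,r2:3,r3:Add1
c15: - | r0:Add2,r1:88,r2:3,r3:Add1
c16: CDB Add2=-182 | r0:-182,r1:88,r2:3,r3:Add1
c17: - | r0:-182,r1:88,r2:3,r3:Add1

STATUS = VALUE -182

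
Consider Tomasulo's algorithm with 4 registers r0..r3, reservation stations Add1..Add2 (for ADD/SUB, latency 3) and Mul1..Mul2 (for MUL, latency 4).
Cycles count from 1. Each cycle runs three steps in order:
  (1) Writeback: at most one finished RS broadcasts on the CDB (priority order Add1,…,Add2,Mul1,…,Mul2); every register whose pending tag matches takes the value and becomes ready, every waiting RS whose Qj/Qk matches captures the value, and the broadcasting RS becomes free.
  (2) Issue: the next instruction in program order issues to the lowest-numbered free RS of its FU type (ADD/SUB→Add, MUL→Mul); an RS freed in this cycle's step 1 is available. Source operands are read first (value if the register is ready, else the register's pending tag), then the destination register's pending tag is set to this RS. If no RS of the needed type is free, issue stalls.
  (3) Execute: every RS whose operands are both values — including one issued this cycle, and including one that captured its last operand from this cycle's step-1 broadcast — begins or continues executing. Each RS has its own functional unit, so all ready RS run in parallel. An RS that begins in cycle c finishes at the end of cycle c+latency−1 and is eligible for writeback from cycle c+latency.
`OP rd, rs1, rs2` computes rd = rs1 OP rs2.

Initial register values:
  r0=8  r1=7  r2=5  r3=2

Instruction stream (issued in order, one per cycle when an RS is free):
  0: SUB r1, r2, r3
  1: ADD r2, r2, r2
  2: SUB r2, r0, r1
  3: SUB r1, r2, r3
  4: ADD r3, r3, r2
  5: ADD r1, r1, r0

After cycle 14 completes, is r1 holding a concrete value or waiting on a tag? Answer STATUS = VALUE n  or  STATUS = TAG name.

STATUS = VALUE 11

  c1: issue SUB r1<-Add1  regs: r0:8,r1:Add1,r2:5,r3:2
  c2: issue ADD r2<-Add2  regs: r0:8,r1:Add1,r2:Add2,r3:2
  c3: stall  regs: r0:8,r1:Add1,r2:Add2,r3:2
  c4: CDB Add1=3; issue SUB r2<-Add1  regs: r0:8,r1:3,r2:Add1,r3:2
  c5: CDB Add2=10; issue SUB r1<-Add2  regs: r0:8,r1:Add2,r2:Add1,r3:2
  c6: stall  regs: r0:8,r1:Add2,r2:Add1,r3:2
  c7: CDB Add1=5; issue ADD r3<-Add1  regs: r0:8,r1:Add2,r2:5,r3:Add1
  c8: stall  regs: r0:8,r1:Add2,r2:5,r3:Add1
  c9: stall  regs: r0:8,r1:Add2,r2:5,r3:Add1
  c10: CDB Add1=7; issue ADD r1<-Add1  regs: r0:8,r1:Add1,r2:5,r3:7
  c11: CDB Add2=3  regs: r0:8,r1:Add1,r2:5,r3:7
  c12: -  regs: r0:8,r1:Add1,r2:5,r3:7
  c13: -  regs: r0:8,r1:Add1,r2:5,r3:7
  c14: CDB Add1=11  regs: r0:8,r1:11,r2:5,r3:7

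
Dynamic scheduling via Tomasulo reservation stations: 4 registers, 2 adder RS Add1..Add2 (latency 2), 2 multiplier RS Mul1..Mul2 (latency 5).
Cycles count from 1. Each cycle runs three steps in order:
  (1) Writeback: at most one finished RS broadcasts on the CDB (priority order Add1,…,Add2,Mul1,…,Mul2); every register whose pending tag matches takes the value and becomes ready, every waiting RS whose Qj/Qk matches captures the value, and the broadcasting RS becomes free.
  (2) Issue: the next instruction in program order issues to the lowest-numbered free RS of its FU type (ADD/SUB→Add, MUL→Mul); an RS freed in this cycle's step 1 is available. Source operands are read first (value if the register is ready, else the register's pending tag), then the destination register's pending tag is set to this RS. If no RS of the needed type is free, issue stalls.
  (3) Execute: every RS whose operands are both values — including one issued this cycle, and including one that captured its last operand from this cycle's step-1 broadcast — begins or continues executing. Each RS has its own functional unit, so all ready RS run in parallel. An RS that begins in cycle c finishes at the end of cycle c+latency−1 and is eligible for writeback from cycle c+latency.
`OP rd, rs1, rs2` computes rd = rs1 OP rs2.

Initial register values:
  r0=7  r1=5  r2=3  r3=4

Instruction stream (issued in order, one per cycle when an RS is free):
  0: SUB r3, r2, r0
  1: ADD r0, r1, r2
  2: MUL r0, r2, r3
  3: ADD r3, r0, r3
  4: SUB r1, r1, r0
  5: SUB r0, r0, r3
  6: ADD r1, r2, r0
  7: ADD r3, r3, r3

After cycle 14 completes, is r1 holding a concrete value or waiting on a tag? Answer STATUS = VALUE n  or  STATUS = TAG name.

STATUS = TAG Add2

  c1: issue SUB r3<-Add1  regs: r0:7,r1:5,r2:3,r3:Add1
  c2: issue ADD r0<-Add2  regs: r0:Add2,r1:5,r2:3,r3:Add1
  c3: CDB Add1=-4; issue MUL r0<-Mul1  regs: r0:Mul1,r1:5,r2:3,r3:-4
  c4: CDB Add2=8; issue ADD r3<-Add1  regs: r0:Mul1,r1:5,r2:3,r3:Add1
  c5: issue SUB r1<-Add2  regs: r0:Mul1,r1:Add2,r2:3,r3:Add1
  c6: stall  regs: r0:Mul1,r1:Add2,r2:3,r3:Add1
  c7: stall  regs: r0:Mul1,r1:Add2,r2:3,r3:Add1
  c8: CDB Mul1=-12; stall  regs: r0:-12,r1:Add2,r2:3,r3:Add1
  c9: stall  regs: r0:-12,r1:Add2,r2:3,r3:Add1
  c10: CDB Add1=-16; issue SUB r0<-Add1  regs: r0:Add1,r1:Add2,r2:3,r3:-16
  c11: CDB Add2=17; issue ADD r1<-Add2  regs: r0:Add1,r1:Add2,r2:3,r3:-16
  c12: CDB Add1=4; issue ADD r3<-Add1  regs: r0:4,r1:Add2,r2:3,r3:Add1
  c13: -  regs: r0:4,r1:Add2,r2:3,r3:Add1
  c14: CDB Add1=-32  regs: r0:4,r1:Add2,r2:3,r3:-32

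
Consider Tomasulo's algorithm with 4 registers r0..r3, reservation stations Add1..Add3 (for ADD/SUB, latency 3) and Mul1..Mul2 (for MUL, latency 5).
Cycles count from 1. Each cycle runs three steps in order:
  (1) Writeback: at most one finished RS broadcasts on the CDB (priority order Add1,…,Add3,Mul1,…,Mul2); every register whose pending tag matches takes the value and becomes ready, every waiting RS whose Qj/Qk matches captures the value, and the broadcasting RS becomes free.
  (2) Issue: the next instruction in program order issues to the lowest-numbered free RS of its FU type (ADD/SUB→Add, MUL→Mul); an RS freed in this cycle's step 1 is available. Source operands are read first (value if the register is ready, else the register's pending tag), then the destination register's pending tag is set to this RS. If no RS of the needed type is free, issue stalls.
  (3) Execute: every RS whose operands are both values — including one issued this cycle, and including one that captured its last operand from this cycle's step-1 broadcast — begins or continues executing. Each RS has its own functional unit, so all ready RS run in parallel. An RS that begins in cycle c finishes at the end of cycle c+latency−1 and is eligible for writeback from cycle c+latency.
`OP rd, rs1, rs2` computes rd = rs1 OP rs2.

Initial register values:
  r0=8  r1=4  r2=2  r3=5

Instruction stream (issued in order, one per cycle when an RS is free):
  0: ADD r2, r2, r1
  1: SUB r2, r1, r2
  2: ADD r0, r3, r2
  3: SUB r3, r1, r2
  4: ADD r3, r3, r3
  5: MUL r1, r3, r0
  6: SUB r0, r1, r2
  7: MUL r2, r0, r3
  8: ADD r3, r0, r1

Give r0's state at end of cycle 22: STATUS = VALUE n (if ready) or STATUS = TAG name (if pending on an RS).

  c1: issue ADD r2<-Add1  regs: r0:8,r1:4,r2:Add1,r3:5
  c2: issue SUB r2<-Add2  regs: r0:8,r1:4,r2:Add2,r3:5
  c3: issue ADD r0<-Add3  regs: r0:Add3,r1:4,r2:Add2,r3:5
  c4: CDB Add1=6; issue SUB r3<-Add1  regs: r0:Add3,r1:4,r2:Add2,r3:Add1
  c5: stall  regs: r0:Add3,r1:4,r2:Add2,r3:Add1
  c6: stall  regs: r0:Add3,r1:4,r2:Add2,r3:Add1
  c7: CDB Add2=-2; issue ADD r3<-Add2  regs: r0:Add3,r1:4,r2:-2,r3:Add2
  c8: issue MUL r1<-Mul1  regs: r0:Add3,r1:Mul1,r2:-2,r3:Add2
  c9: stall  regs: r0:Add3,r1:Mul1,r2:-2,r3:Add2
  c10: CDB Add1=6; issue SUB r0<-Add1  regs: r0:Add1,r1:Mul1,r2:-2,r3:Add2
  c11: CDB Add3=3; issue MUL r2<-Mul2  regs: r0:Add1,r1:Mul1,r2:Mul2,r3:Add2
  c12: issue ADD r3<-Add3  regs: r0:Add1,r1:Mul1,r2:Mul2,r3:Add3
  c13: CDB Add2=12  regs: r0:Add1,r1:Mul1,r2:Mul2,r3:Add3
  c14: -  regs: r0:Add1,r1:Mul1,r2:Mul2,r3:Add3
  c15: -  regs: r0:Add1,r1:Mul1,r2:Mul2,r3:Add3
  c16: -  regs: r0:Add1,r1:Mul1,r2:Mul2,r3:Add3
  c17: -  regs: r0:Add1,r1:Mul1,r2:Mul2,r3:Add3
  c18: CDB Mul1=36  regs: r0:Add1,r1:36,r2:Mul2,r3:Add3
  c19: -  regs: r0:Add1,r1:36,r2:Mul2,r3:Add3
  c20: -  regs: r0:Add1,r1:36,r2:Mul2,r3:Add3
  c21: CDB Add1=38  regs: r0:38,r1:36,r2:Mul2,r3:Add3
  c22: -  regs: r0:38,r1:36,r2:Mul2,r3:Add3

STATUS = VALUE 38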